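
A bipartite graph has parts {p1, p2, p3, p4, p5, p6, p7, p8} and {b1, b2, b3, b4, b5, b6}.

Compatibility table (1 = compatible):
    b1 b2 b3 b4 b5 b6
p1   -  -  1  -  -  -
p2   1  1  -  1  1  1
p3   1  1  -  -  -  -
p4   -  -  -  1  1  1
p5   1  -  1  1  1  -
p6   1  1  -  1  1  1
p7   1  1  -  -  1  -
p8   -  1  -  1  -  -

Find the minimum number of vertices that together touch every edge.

{b1, b2, b3, b4, b5, b6} is a vertex cover of size 6: every edge has an endpoint in this set.
No smaller cover exists because p1–b3, p2–b5, p3–b2, p4–b6, p5–b4, p6–b1 is a matching of size 6, and a cover must include an endpoint of each of these disjoint edges (König's theorem).

6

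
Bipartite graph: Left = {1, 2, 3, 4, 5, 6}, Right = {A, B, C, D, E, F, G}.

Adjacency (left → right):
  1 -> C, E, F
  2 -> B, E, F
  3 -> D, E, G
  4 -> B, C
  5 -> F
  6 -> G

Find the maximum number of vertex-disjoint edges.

For example, pair 1–C, 2–E, 3–D, 4–B, 5–F, 6–G.
All 6 left vertices are matched, so no larger matching exists.

6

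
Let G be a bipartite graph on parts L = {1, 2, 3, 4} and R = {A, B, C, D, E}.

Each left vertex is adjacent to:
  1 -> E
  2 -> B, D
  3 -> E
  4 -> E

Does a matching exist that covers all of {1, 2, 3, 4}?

No

The set {1, 3, 4} has only 1 neighbour ({E}), so by Hall's theorem at most 2 of the 4 left vertices can be matched.
Hence no matching covers every left vertex.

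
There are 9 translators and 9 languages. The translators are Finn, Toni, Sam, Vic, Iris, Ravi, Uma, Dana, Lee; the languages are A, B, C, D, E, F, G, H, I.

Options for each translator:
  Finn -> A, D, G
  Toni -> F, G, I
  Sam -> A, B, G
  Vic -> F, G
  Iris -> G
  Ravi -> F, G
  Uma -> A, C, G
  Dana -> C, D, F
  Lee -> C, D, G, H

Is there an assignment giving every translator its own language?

No

The set {Vic, Iris, Ravi} has only 2 neighbours ({F, G}), so by Hall's theorem at most 8 of the 9 translators can be matched.
Hence no matching covers every translator.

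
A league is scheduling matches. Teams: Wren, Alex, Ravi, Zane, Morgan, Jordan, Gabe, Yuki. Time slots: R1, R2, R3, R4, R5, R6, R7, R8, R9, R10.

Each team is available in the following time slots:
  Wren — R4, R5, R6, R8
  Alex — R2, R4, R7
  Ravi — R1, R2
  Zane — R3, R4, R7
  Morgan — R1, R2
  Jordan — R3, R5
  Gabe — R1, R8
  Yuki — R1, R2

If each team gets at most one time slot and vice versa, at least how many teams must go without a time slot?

A valid assignment of size 7: Wren–R4, Alex–R7, Ravi–R1, Zane–R3, Morgan–R2, Jordan–R5, Gabe–R8.
The set {Ravi, Morgan, Yuki} has only 2 neighbours ({R1, R2}), so by Hall's theorem at most 7 of the 8 teams can be matched.
That matches 7 of the 8, leaving 1 unmatched; no matching can do better.

1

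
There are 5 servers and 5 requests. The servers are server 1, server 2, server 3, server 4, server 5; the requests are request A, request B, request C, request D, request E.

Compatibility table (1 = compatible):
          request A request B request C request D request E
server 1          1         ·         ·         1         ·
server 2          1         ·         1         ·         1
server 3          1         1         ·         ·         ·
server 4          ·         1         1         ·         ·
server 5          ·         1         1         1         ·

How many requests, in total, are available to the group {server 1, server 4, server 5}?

The union of neighbours of {server 1, server 4, server 5} is {request A, request B, request C, request D}, which has 4 elements.
Since |N(S)| = 4 ≥ |S| = 3, Hall's condition holds for this subset.

4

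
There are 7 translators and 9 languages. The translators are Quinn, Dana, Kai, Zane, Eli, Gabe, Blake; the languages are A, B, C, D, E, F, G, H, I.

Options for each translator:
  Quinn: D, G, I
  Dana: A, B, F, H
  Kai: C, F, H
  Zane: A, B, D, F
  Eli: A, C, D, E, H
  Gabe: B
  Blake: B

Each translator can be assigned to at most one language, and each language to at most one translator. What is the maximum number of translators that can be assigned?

A valid assignment of size 6: Quinn→G, Dana→H, Kai→C, Zane→F, Eli→A, Gabe→B.
The set {Gabe, Blake} has only 1 neighbour ({B}), so by Hall's theorem at most 6 of the 7 translators can be matched.

6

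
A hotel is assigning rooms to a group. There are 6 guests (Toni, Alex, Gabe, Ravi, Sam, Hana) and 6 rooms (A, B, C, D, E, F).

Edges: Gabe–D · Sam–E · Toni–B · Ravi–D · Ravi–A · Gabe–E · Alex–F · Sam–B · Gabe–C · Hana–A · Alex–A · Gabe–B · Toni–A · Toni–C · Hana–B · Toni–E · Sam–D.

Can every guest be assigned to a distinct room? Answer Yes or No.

One maximum matching: Toni→A, Alex→F, Gabe→C, Ravi→D, Sam→E, Hana→B.
Every guest is matched, so this is a perfect matching.

Yes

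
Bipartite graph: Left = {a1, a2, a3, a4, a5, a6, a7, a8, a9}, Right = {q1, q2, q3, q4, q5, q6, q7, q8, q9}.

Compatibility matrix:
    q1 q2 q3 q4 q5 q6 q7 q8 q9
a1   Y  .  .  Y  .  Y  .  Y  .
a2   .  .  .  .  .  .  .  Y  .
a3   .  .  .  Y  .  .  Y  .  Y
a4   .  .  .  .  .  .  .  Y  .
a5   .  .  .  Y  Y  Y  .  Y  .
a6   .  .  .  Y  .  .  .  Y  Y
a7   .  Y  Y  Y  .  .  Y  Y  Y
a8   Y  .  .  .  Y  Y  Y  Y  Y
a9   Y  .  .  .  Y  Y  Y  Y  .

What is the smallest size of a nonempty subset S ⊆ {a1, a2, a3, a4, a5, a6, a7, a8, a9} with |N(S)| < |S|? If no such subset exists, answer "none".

Take S = {a2, a4}. Its neighbourhood is {q8}, so |N(S)| = 1 < |S| = 2.
No single vertex violates Hall's condition since each has at least one neighbour, so 2 is the minimum.

2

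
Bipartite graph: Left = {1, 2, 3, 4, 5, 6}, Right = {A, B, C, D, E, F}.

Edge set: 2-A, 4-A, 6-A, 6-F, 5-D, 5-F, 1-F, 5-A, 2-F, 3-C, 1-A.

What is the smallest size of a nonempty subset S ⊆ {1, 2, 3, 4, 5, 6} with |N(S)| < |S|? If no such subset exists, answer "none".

3

Take S = {1, 2, 4}. Its neighbourhood is {A, F}, so |N(S)| = 2 < |S| = 3.
Every subset of size less than 3 has at least as many neighbours as members, so 3 is the minimum.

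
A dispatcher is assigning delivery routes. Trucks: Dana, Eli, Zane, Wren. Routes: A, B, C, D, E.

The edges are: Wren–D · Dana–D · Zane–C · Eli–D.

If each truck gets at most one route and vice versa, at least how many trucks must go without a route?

One maximum matching: Dana→D, Zane→C.
The set {Dana, Eli, Wren} has only 1 neighbour ({D}), so by Hall's theorem at most 2 of the 4 trucks can be matched.
That matches 2 of the 4, leaving 2 unmatched; no matching can do better.

2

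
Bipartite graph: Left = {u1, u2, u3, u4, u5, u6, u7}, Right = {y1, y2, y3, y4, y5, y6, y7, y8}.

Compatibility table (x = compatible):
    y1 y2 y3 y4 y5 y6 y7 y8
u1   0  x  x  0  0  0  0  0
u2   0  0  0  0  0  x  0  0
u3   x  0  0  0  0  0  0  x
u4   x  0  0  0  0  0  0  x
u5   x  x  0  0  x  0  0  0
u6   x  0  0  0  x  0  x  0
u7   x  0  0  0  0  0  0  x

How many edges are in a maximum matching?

One maximum matching: u1–y3, u2–y6, u3–y8, u4–y1, u5–y2, u6–y7.
The set {u3, u4, u7} has only 2 neighbours ({y1, y8}), so by Hall's theorem at most 6 of the 7 left vertices can be matched.

6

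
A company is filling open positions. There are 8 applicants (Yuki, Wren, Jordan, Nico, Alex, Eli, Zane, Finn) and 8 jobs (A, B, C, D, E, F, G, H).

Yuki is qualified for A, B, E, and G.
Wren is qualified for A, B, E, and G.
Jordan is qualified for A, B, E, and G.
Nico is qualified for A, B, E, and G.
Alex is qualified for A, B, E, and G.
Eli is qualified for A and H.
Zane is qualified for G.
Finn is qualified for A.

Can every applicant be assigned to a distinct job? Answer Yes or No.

No

The set {Yuki, Wren, Jordan, Nico, Alex, Zane, Finn} has only 4 neighbours ({A, B, E, G}), so by Hall's theorem at most 5 of the 8 applicants can be matched.
Hence no matching covers every applicant.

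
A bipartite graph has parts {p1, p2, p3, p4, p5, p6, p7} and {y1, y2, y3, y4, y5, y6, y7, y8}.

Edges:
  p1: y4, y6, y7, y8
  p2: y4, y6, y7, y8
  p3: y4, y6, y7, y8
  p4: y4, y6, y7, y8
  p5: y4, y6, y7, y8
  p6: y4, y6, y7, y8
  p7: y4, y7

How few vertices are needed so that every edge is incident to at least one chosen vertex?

4

{y4, y6, y7, y8} is a vertex cover of size 4: every edge has an endpoint in this set.
No smaller cover exists because p1–y6, p2–y4, p3–y8, p4–y7 is a matching of size 4, and a cover must include an endpoint of each of these disjoint edges (König's theorem).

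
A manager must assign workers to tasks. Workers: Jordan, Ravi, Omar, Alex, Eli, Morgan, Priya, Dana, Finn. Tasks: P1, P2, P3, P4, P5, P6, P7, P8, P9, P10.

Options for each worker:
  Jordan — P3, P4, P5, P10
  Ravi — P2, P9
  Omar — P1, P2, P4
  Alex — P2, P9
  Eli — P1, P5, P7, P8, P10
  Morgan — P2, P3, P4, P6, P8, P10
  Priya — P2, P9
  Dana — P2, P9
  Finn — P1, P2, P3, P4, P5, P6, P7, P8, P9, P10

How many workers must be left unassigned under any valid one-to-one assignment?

2

One maximum matching: Jordan–P5, Ravi–P2, Omar–P4, Alex–P9, Eli–P10, Morgan–P3, Finn–P1.
The set {Ravi, Alex, Priya, Dana} has only 2 neighbours ({P2, P9}), so by Hall's theorem at most 7 of the 9 workers can be matched.
That matches 7 of the 9, leaving 2 unmatched; no matching can do better.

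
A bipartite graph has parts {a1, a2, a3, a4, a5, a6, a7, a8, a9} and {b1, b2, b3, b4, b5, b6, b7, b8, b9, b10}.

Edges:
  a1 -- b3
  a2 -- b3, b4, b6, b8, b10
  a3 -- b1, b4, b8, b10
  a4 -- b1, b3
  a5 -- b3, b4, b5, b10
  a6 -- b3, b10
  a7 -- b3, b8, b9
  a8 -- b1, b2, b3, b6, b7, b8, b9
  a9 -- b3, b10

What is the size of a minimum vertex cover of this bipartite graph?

A maximum matching has 8 edges (e.g. a1–b3, a2–b6, a3–b4, a4–b1, a5–b5, a6–b10, a7–b8, a8–b7).
By König's theorem the minimum vertex cover has the same size. One such cover is {a2, a3, a4, a5, a7, a8, b3, b10}.

8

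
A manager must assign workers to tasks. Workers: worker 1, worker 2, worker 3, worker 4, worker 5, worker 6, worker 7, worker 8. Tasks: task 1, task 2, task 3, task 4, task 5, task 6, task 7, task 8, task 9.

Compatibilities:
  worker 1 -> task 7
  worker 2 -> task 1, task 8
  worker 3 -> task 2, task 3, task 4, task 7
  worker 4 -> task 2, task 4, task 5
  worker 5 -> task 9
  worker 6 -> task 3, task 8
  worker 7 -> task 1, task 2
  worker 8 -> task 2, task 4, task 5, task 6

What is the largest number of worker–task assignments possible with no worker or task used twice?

A valid assignment of size 8: worker 1–task 7, worker 2–task 8, worker 3–task 4, worker 4–task 5, worker 5–task 9, worker 6–task 3, worker 7–task 1, worker 8–task 2.
This saturates every worker, so 8 is the maximum.

8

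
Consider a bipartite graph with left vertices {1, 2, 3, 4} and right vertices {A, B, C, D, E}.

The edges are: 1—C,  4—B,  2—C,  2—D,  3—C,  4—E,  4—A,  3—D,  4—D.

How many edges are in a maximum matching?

3

For example, pair 1-C, 2-D, 4-B.
The set {1, 2, 3} has only 2 neighbours ({C, D}), so by Hall's theorem at most 3 of the 4 left vertices can be matched.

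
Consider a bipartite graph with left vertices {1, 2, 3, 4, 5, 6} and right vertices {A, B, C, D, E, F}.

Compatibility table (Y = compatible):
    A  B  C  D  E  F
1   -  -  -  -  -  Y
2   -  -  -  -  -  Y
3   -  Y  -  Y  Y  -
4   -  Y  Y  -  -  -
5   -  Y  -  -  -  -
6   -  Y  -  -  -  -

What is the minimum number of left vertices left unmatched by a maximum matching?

For example, pair 1–F, 3–E, 4–C, 5–B.
The set {1, 2, 5, 6} has only 2 neighbours ({B, F}), so by Hall's theorem at most 4 of the 6 left vertices can be matched.
That matches 4 of the 6, leaving 2 unmatched; no matching can do better.

2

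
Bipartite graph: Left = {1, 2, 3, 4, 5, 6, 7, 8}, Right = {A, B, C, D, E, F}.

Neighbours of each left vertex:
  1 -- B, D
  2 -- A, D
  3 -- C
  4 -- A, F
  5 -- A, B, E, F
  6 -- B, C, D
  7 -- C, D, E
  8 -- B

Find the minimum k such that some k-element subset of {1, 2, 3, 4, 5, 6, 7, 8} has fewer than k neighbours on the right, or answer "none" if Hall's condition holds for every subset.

4

Take S = {1, 3, 6, 8}. Its neighbourhood is {B, C, D}, so |N(S)| = 3 < |S| = 4.
Every subset of size less than 4 has at least as many neighbours as members, so 4 is the minimum.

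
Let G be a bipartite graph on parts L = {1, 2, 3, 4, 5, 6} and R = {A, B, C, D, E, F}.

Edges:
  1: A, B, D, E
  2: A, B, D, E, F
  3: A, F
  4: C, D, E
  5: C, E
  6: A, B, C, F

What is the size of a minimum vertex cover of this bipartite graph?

The 6 edges 1–E, 2–A, 3–F, 4–D, 5–C, 6–B form a matching, so any vertex cover needs at least 6 vertices (one per matched edge).
Conversely {1, 2, 3, 4, 5, 6} meets every edge and has exactly 6 vertices, so 6 is optimal.

6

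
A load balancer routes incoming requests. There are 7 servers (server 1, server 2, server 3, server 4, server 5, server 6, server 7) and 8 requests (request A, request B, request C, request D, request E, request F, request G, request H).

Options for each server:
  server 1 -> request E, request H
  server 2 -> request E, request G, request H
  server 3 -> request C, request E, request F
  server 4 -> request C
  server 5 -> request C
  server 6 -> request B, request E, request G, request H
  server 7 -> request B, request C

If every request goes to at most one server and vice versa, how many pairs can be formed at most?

6

A valid assignment of size 6: server 1-request H, server 2-request E, server 3-request F, server 4-request C, server 6-request G, server 7-request B.
The set {server 4, server 5} has only 1 neighbour ({request C}), so by Hall's theorem at most 6 of the 7 servers can be matched.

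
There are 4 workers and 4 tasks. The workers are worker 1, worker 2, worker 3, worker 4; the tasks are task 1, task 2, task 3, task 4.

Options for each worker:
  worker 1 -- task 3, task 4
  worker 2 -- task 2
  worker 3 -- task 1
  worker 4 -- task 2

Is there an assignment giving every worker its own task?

No

The set {worker 2, worker 4} has only 1 neighbour ({task 2}), so by Hall's theorem at most 3 of the 4 workers can be matched.
Hence no matching covers every worker.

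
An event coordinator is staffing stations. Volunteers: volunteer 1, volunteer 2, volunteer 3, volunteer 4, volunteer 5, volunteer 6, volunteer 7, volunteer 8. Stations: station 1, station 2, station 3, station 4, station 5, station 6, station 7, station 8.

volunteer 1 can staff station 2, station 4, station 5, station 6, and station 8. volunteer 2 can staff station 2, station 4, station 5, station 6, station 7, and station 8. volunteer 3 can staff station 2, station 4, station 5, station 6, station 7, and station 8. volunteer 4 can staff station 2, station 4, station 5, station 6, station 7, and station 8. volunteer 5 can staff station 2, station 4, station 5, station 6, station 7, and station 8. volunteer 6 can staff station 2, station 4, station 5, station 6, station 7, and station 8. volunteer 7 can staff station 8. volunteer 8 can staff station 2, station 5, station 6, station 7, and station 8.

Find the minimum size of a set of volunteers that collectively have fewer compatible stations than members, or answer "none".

Take S = {volunteer 1, volunteer 2, volunteer 3, volunteer 4, volunteer 5, volunteer 6, volunteer 7}. Its neighbourhood is {station 2, station 4, station 5, station 6, station 7, station 8}, so |N(S)| = 6 < |S| = 7.
Every subset of size less than 7 has at least as many neighbours as members, so 7 is the minimum.

7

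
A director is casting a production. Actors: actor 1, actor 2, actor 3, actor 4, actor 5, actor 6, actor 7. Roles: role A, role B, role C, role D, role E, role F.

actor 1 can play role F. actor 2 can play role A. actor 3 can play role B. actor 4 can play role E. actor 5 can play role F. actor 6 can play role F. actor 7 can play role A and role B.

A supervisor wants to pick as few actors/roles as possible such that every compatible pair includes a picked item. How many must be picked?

The 4 edges actor 1–role F, actor 2–role A, actor 3–role B, actor 4–role E form a matching, so any vertex cover needs at least 4 vertices (one per matched edge).
Conversely {actor 4, role A, role B, role F} meets every edge and has exactly 4 vertices, so 4 is optimal.

4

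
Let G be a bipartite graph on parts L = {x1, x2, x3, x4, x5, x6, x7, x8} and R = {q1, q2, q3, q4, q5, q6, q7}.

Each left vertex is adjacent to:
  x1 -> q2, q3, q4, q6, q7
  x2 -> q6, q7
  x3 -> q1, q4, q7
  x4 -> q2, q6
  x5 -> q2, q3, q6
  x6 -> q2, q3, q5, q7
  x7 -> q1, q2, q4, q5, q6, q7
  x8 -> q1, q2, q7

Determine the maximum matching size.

A valid assignment of size 7: x1-q4, x2-q7, x3-q1, x4-q2, x5-q3, x6-q5, x7-q6.
The set {x1, x2, x3, x4, x5, x6, x7, x8} has only 7 neighbours ({q1, q2, q3, q4, q5, q6, q7}), so by Hall's theorem at most 7 of the 8 left vertices can be matched.

7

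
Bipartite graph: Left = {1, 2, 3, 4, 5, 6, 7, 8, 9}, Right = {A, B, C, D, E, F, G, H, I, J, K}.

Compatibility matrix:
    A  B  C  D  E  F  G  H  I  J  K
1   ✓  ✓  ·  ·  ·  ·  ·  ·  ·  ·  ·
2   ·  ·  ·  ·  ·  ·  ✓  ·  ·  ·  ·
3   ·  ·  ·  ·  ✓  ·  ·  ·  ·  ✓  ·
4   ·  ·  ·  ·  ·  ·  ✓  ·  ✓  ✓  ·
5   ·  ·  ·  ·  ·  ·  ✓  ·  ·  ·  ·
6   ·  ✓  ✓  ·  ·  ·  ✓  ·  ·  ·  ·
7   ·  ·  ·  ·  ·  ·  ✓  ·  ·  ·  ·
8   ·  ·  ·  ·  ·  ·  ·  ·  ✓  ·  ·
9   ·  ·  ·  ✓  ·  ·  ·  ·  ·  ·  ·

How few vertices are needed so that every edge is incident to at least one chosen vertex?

{1, 3, 4, 6, 8, 9, G} is a vertex cover of size 7: every edge has an endpoint in this set.
No smaller cover exists because 1–A, 2–G, 3–E, 4–J, 6–B, 8–I, 9–D is a matching of size 7, and a cover must include an endpoint of each of these disjoint edges (König's theorem).

7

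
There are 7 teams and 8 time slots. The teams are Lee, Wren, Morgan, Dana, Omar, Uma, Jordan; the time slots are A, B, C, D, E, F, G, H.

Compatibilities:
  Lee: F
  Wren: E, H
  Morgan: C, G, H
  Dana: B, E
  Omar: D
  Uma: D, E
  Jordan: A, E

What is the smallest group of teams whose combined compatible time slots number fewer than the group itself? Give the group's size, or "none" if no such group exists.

A matching saturating every team exists, for instance Lee→F, Wren→H, Morgan→C, Dana→B, Omar→D, Uma→E, Jordan→A.
By Hall's marriage theorem, this means |N(S)| ≥ |S| for every subset S, so no violating subset exists.

none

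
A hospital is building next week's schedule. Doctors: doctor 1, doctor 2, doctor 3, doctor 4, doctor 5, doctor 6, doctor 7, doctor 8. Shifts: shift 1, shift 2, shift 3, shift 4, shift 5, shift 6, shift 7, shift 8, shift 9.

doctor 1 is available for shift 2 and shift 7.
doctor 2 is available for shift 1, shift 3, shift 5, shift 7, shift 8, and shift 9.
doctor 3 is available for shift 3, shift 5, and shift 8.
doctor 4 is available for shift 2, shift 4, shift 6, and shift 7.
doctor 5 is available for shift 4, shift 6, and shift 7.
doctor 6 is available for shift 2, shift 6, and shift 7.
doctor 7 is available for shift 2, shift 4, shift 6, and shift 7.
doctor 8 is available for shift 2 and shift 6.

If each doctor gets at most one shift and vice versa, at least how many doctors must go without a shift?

One maximum matching: doctor 1→shift 7, doctor 2→shift 5, doctor 3→shift 3, doctor 4→shift 2, doctor 5→shift 4, doctor 6→shift 6.
The set {doctor 1, doctor 4, doctor 5, doctor 6, doctor 7, doctor 8} has only 4 neighbours ({shift 2, shift 4, shift 6, shift 7}), so by Hall's theorem at most 6 of the 8 doctors can be matched.
That matches 6 of the 8, leaving 2 unmatched; no matching can do better.

2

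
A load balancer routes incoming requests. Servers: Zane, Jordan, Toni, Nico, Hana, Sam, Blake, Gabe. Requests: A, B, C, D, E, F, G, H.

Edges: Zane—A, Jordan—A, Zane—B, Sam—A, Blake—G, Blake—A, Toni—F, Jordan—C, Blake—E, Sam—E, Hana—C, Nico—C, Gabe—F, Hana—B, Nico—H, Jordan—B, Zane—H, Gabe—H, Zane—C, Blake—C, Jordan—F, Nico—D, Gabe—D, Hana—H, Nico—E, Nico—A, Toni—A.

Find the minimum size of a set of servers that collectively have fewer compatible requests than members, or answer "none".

none

A matching saturating every server exists, for instance Zane→H, Jordan→B, Toni→A, Nico→D, Hana→C, Sam→E, Blake→G, Gabe→F.
By Hall's marriage theorem, this means |N(S)| ≥ |S| for every subset S, so no violating subset exists.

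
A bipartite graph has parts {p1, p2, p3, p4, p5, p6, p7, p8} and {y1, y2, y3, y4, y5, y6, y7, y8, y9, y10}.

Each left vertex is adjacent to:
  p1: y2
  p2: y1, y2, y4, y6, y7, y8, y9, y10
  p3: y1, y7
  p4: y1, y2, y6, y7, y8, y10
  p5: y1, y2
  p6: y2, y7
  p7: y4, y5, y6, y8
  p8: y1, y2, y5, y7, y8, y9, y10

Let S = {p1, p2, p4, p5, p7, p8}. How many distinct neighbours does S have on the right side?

The union of neighbours of {p1, p2, p4, p5, p7, p8} is {y1, y2, y4, y5, y6, y7, y8, y9, y10}, which has 9 elements.
Since |N(S)| = 9 ≥ |S| = 6, Hall's condition holds for this subset.

9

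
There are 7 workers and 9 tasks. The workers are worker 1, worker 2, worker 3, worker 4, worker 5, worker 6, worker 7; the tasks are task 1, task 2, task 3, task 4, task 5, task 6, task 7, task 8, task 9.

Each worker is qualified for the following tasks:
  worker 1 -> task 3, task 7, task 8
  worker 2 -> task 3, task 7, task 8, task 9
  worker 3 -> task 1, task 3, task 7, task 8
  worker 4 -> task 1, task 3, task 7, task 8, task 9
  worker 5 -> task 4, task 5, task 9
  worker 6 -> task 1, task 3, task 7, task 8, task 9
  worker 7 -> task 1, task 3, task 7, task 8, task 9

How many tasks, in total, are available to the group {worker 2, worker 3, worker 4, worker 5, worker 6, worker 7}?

7

The union of neighbours of {worker 2, worker 3, worker 4, worker 5, worker 6, worker 7} is {task 1, task 3, task 4, task 5, task 7, task 8, task 9}, which has 7 elements.
Since |N(S)| = 7 ≥ |S| = 6, Hall's condition holds for this subset.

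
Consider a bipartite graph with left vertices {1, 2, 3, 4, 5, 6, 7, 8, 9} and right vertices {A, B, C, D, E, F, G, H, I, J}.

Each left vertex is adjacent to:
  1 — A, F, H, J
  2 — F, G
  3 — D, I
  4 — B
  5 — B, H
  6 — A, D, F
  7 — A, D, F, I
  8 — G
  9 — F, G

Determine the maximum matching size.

8

One maximum matching: 1→J, 2→F, 3→I, 4→B, 5→H, 6→D, 7→A, 8→G.
The set {2, 8, 9} has only 2 neighbours ({F, G}), so by Hall's theorem at most 8 of the 9 left vertices can be matched.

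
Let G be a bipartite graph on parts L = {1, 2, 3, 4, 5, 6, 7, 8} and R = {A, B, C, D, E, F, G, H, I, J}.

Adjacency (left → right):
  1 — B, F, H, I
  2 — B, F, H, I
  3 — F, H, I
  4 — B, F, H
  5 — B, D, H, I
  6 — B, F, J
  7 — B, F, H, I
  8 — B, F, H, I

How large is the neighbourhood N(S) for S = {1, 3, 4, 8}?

The union of neighbours of {1, 3, 4, 8} is {B, F, H, I}, which has 4 elements.
Since |N(S)| = 4 ≥ |S| = 4, Hall's condition holds for this subset.

4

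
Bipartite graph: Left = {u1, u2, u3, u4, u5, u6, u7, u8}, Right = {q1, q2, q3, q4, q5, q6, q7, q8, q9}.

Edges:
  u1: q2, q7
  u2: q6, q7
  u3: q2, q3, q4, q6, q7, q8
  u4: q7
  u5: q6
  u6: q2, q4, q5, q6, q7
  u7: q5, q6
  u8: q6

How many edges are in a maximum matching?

6

A valid assignment of size 6: u1–q2, u2–q6, u3–q8, u4–q7, u6–q4, u7–q5.
The set {u2, u4, u5, u8} has only 2 neighbours ({q6, q7}), so by Hall's theorem at most 6 of the 8 left vertices can be matched.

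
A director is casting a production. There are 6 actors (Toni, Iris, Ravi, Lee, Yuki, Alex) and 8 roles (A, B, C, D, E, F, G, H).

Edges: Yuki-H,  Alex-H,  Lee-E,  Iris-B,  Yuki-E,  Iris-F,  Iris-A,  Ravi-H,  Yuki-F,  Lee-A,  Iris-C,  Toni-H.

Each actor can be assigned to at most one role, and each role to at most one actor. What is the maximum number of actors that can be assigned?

A valid assignment of size 4: Toni-H, Iris-B, Lee-A, Yuki-E.
The set {Toni, Ravi, Alex} has only 1 neighbour ({H}), so by Hall's theorem at most 4 of the 6 actors can be matched.

4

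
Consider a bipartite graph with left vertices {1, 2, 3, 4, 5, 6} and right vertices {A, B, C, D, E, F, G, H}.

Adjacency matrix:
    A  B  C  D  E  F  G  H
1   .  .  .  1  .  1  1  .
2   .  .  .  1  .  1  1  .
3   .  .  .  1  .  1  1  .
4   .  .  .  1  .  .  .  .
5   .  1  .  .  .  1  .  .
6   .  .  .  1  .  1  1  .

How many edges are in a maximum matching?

4

For example, pair 1–G, 2–D, 3–F, 5–B.
The set {1, 2, 3, 4, 6} has only 3 neighbours ({D, F, G}), so by Hall's theorem at most 4 of the 6 left vertices can be matched.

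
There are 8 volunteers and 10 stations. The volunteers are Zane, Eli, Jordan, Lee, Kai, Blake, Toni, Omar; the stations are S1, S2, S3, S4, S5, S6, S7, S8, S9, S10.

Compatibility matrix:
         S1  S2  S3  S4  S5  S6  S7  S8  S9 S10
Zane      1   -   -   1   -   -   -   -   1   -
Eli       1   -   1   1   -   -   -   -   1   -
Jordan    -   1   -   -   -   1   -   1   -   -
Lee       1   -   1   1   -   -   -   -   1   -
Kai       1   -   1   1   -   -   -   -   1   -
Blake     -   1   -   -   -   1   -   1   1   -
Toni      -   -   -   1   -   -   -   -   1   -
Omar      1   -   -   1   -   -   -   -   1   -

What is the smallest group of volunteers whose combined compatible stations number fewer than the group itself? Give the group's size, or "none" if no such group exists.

Take S = {Zane, Eli, Lee, Kai, Toni}. Its neighbourhood is {S1, S3, S4, S9}, so |N(S)| = 4 < |S| = 5.
Every subset of size less than 5 has at least as many neighbours as members, so 5 is the minimum.

5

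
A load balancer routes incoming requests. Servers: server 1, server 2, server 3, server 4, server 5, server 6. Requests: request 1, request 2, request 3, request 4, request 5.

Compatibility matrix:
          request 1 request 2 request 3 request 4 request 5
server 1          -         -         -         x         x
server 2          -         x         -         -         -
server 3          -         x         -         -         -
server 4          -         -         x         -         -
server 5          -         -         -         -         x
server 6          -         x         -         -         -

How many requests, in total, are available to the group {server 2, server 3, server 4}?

The union of neighbours of {server 2, server 3, server 4} is {request 2, request 3}, which has 2 elements.
Since |N(S)| = 2 < |S| = 3, Hall's condition fails for this subset.

2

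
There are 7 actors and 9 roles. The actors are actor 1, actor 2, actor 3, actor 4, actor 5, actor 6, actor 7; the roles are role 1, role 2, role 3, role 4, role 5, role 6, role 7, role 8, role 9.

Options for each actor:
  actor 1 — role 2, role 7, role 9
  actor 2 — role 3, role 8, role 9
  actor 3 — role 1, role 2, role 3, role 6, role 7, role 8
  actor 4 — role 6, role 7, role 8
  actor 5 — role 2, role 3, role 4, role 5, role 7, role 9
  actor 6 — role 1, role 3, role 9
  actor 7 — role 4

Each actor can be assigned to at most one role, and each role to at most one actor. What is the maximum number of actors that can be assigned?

7

For example, pair actor 1-role 2, actor 2-role 8, actor 3-role 1, actor 4-role 7, actor 5-role 9, actor 6-role 3, actor 7-role 4.
All 7 actors are matched, so no larger matching exists.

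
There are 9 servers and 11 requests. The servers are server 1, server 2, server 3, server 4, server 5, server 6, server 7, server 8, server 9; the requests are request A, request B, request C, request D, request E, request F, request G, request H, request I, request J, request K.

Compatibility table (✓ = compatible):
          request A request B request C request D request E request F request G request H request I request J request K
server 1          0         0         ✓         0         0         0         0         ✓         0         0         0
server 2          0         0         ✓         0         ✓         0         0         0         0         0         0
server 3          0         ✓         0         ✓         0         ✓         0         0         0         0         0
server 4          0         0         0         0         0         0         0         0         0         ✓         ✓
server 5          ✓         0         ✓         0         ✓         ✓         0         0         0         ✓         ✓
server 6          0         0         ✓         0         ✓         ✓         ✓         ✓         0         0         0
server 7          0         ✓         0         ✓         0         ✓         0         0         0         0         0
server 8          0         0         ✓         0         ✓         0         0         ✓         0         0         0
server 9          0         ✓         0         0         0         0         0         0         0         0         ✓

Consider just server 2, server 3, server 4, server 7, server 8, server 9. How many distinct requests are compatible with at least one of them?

8

The union of neighbours of {server 2, server 3, server 4, server 7, server 8, server 9} is {request B, request C, request D, request E, request F, request H, request J, request K}, which has 8 elements.
Since |N(S)| = 8 ≥ |S| = 6, Hall's condition holds for this subset.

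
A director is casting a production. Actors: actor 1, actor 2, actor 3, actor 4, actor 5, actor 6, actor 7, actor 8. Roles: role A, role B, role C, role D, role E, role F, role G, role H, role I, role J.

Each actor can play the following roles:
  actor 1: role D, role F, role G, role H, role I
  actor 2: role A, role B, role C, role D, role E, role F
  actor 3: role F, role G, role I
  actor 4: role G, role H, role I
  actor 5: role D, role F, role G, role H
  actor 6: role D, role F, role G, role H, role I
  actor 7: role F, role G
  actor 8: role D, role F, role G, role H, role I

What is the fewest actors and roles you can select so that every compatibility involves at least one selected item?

6

The 6 edges actor 1–role F, actor 2–role C, actor 3–role I, actor 4–role H, actor 5–role D, actor 6–role G form a matching, so any vertex cover needs at least 6 vertices (one per matched edge).
Conversely {actor 2, role D, role F, role G, role H, role I} meets every edge and has exactly 6 vertices, so 6 is optimal.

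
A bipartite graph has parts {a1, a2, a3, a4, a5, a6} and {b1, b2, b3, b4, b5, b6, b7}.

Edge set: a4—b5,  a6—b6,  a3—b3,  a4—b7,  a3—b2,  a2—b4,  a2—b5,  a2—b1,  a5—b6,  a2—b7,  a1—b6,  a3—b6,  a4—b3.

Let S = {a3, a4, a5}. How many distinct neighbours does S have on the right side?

The union of neighbours of {a3, a4, a5} is {b2, b3, b5, b6, b7}, which has 5 elements.
Since |N(S)| = 5 ≥ |S| = 3, Hall's condition holds for this subset.

5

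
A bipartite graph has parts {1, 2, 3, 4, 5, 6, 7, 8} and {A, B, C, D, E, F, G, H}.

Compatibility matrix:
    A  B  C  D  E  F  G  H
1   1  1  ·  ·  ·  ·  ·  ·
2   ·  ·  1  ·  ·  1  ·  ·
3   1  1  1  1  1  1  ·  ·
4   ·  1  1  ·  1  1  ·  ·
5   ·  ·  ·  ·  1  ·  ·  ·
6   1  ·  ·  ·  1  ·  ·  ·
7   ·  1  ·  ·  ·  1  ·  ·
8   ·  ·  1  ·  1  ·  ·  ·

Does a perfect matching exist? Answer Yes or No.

No

The set {1, 2, 4, 5, 6, 7, 8} has only 5 neighbours ({A, B, C, E, F}), so by Hall's theorem at most 6 of the 8 left vertices can be matched.
Hence no matching covers every left vertex.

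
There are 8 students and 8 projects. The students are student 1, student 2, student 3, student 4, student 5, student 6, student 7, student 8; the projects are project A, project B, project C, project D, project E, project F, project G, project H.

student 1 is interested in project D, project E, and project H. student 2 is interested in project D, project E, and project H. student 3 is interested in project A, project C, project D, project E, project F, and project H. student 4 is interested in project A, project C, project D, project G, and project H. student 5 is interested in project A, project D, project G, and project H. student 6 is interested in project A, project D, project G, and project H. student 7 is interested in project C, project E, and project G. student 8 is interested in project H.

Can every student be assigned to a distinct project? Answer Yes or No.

No

The set {student 1, student 2, student 4, student 5, student 6, student 7, student 8} has only 6 neighbours ({project A, project C, project D, project E, project G, project H}), so by Hall's theorem at most 7 of the 8 students can be matched.
Hence no matching covers every student.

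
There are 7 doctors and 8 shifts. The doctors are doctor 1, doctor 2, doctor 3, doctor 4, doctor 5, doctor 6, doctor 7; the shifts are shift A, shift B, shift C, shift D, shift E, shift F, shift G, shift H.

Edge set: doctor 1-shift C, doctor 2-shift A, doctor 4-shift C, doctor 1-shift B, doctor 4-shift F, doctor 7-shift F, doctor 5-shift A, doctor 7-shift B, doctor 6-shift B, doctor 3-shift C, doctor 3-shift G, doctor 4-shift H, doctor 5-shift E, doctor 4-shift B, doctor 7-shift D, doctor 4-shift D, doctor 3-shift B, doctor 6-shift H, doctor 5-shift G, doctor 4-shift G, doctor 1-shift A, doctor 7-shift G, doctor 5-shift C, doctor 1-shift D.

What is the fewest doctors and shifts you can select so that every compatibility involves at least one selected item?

7

The 7 edges doctor 1–shift D, doctor 2–shift A, doctor 3–shift B, doctor 4–shift F, doctor 5–shift E, doctor 6–shift H, doctor 7–shift G form a matching, so any vertex cover needs at least 7 vertices (one per matched edge).
Conversely {doctor 1, doctor 2, doctor 3, doctor 4, doctor 5, doctor 6, doctor 7} meets every edge and has exactly 7 vertices, so 7 is optimal.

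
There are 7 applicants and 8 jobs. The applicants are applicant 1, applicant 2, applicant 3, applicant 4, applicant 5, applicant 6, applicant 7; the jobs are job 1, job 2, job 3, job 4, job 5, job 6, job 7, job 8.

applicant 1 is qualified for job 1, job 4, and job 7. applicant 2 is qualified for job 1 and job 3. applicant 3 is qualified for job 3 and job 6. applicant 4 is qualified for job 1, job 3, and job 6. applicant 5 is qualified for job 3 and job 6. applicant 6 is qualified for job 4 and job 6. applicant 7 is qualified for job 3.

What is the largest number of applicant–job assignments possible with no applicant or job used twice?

A valid assignment of size 5: applicant 1–job 7, applicant 2–job 1, applicant 3–job 6, applicant 4–job 3, applicant 6–job 4.
The set {applicant 2, applicant 3, applicant 4, applicant 5, applicant 7} has only 3 neighbours ({job 1, job 3, job 6}), so by Hall's theorem at most 5 of the 7 applicants can be matched.

5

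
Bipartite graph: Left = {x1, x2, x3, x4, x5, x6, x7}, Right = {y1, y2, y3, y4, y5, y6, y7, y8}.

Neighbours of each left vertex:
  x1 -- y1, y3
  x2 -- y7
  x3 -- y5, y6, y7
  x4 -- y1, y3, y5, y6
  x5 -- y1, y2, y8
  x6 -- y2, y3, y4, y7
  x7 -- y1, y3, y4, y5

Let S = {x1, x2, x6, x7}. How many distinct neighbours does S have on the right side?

The union of neighbours of {x1, x2, x6, x7} is {y1, y2, y3, y4, y5, y7}, which has 6 elements.
Since |N(S)| = 6 ≥ |S| = 4, Hall's condition holds for this subset.

6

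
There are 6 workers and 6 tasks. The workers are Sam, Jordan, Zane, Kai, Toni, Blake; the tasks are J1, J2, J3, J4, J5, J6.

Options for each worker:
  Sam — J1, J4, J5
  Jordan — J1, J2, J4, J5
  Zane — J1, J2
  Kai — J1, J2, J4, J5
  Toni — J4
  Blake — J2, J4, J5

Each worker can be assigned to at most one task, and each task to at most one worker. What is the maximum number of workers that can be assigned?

4

One maximum matching: Sam-J1, Jordan-J4, Zane-J2, Kai-J5.
The set {Sam, Jordan, Zane, Kai, Toni, Blake} has only 4 neighbours ({J1, J2, J4, J5}), so by Hall's theorem at most 4 of the 6 workers can be matched.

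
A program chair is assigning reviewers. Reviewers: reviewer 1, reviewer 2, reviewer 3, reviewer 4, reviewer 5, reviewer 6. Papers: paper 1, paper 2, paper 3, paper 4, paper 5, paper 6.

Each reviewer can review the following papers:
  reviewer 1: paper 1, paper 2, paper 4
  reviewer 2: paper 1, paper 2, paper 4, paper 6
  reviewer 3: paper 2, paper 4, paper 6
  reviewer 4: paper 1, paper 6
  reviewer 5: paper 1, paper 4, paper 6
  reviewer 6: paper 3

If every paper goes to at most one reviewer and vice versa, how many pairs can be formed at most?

One maximum matching: reviewer 1-paper 1, reviewer 2-paper 4, reviewer 3-paper 2, reviewer 4-paper 6, reviewer 6-paper 3.
The set {reviewer 1, reviewer 2, reviewer 3, reviewer 4, reviewer 5} has only 4 neighbours ({paper 1, paper 2, paper 4, paper 6}), so by Hall's theorem at most 5 of the 6 reviewers can be matched.

5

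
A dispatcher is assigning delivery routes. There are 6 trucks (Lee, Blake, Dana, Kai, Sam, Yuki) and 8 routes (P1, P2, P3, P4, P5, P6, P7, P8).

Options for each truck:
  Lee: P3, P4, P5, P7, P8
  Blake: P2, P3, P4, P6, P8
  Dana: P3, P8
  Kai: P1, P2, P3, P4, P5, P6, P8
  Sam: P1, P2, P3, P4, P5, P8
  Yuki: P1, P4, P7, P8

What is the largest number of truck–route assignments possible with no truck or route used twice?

6

A valid assignment of size 6: Lee–P7, Blake–P6, Dana–P8, Kai–P2, Sam–P3, Yuki–P1.
All 6 trucks are matched, so no larger matching exists.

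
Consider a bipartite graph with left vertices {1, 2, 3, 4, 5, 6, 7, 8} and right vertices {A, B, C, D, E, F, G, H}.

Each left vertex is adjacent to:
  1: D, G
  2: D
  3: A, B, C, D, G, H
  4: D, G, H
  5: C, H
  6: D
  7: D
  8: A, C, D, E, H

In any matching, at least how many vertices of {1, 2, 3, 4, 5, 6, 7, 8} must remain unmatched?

2

A valid assignment of size 6: 1→G, 2→D, 3→B, 4→H, 5→C, 8→A.
The set {2, 6, 7} has only 1 neighbour ({D}), so by Hall's theorem at most 6 of the 8 left vertices can be matched.
That matches 6 of the 8, leaving 2 unmatched; no matching can do better.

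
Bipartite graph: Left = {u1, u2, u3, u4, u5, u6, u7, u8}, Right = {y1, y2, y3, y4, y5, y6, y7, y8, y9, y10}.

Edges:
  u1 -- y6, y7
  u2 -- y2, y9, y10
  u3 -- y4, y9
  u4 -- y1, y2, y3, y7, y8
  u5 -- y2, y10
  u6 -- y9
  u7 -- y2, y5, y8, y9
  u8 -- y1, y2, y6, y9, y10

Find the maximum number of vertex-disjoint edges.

A valid assignment of size 8: u1–y7, u2–y2, u3–y4, u4–y3, u5–y10, u6–y9, u7–y8, u8–y6.
This saturates every left vertex, so 8 is the maximum.

8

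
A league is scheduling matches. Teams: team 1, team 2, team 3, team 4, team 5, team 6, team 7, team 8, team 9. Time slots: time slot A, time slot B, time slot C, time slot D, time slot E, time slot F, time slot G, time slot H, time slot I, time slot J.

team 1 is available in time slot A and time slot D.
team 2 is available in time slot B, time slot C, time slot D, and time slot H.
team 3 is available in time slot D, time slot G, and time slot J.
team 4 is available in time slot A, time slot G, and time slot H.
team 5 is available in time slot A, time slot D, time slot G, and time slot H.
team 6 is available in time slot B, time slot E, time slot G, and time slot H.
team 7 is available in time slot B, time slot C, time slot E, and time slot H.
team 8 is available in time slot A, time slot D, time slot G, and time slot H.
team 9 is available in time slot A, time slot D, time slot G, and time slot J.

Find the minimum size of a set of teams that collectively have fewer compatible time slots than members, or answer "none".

Take S = {team 1, team 3, team 4, team 5, team 8, team 9}. Its neighbourhood is {time slot A, time slot D, time slot G, time slot H, time slot J}, so |N(S)| = 5 < |S| = 6.
Every subset of size less than 6 has at least as many neighbours as members, so 6 is the minimum.

6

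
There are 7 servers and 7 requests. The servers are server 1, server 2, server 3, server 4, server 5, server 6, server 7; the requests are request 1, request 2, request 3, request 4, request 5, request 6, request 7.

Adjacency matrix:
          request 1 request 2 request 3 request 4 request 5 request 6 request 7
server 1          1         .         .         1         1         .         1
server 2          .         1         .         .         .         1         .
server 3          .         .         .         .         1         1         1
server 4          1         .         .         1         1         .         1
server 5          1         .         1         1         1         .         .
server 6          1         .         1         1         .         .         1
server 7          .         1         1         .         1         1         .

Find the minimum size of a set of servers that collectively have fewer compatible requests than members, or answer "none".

A matching saturating every server exists, for instance server 1→request 5, server 2→request 2, server 3→request 7, server 4→request 1, server 5→request 3, server 6→request 4, server 7→request 6.
By Hall's marriage theorem, this means |N(S)| ≥ |S| for every subset S, so no violating subset exists.

none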